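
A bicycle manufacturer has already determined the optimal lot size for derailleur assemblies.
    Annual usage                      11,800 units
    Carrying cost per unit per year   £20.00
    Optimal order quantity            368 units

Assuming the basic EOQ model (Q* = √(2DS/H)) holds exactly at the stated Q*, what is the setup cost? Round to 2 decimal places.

EOQ relation: Q² = 2DS/H, so rearrange for the unknown.
S = Q²H / (2D) = 368² × 20 / (2 × 11,800) = 114.7661

£114.77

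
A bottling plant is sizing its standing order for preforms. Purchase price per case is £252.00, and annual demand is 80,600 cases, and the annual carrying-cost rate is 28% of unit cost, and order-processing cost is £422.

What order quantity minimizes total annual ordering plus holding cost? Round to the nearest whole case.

982 cases

H = i·C = 0.28 × £252 = £70.5600 per case-year
Optimal lot size Q* = (2 × 80,600 × £422 / £70.56)^½ ≈ 981.88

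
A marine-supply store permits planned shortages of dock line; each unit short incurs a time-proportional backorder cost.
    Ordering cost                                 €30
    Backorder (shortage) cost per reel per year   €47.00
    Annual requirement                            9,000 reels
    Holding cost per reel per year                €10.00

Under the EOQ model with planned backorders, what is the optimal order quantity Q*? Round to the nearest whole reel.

Q* = √(2DS/H) · √((H + b)/b)
   = √(2 × 9,000 × 30 / 10) · √((10 + 47) / 47)
   = 232.379 × 1.1013 ≈ 255.91

256 reels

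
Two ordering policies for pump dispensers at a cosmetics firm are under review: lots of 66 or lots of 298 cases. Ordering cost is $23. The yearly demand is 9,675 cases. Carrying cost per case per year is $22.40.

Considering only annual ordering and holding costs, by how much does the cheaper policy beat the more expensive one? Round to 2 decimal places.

$26.46

Annual cost at Q: ordering D·S/Q plus holding Q·H/2.
TC(66) = (9,675/66)×23 + (66/2)×22.4 = $4,110.79
TC(298) = (9,675/298)×23 + (298/2)×22.4 = $4,084.33
|ΔTC| = |$4,110.79 − $4,084.33| = $26.46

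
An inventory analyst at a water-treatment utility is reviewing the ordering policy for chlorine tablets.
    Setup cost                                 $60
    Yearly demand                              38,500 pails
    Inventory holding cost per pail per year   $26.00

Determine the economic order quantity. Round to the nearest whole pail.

422 pails

Optimal lot size Q* = (2 × 38,500 × $60 / $26)^½ ≈ 421.54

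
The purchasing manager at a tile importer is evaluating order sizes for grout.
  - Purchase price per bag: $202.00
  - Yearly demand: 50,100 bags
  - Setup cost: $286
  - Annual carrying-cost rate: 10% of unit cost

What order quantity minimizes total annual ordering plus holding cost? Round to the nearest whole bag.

1,191 bags

H = i·C = 0.1 × $202 = $20.2000 per bag-year
EOQ = √(2DS/H) = √(2 × 50,100 × 286 / 20.2)
    = √(1,418,673.27) ≈ 1,191.08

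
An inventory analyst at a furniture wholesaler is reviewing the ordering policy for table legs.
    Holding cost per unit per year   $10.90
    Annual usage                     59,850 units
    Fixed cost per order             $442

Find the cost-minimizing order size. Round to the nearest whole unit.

2,203 units

Q* = √(2·D·S / H) = √(2·59,850·442 / 10.9) = √4,853,889.9 ≈ 2,203.15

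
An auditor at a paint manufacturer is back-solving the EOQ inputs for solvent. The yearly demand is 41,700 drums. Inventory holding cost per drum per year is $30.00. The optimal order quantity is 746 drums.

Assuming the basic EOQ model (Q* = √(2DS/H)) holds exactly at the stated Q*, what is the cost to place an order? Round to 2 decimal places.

$200.19

Since Q* = (2DS/H)^½, squaring gives Q*²·H = 2DS.
S = Q²H / (2D) = 746² × 30 / (2 × 41,700) = 200.1856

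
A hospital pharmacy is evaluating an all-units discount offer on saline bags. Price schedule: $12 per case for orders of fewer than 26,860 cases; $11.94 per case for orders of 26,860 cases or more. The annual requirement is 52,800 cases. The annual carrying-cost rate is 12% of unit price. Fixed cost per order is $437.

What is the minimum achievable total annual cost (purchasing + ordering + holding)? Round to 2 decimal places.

H₁ = 12%×$12 = $1.4400;  H₂ = 12%×$11.94 = $1.4328
EOQ₁ = √(2×52,800×437/1.4400) = 5,660.98  (< 26,860, feasible at tier 1)
EOQ₂ = √(2×52,800×437/1.4328) = 5,675.18  (< 26,860 → use Q = 26,860 at tier-2 price)
TC(tier 1 (EOQ₁), Q≈5,661.0) = $641,751.81
TC(tier 2, Q≈26,860.0) = $650,533.54
Minimum at tier 1 (EOQ₁): $641,751.81

$641,751.81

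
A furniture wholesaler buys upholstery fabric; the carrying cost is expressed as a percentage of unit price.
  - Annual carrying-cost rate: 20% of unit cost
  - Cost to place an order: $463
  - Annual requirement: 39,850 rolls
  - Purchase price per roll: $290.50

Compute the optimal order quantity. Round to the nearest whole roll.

797 rolls

Holding cost per roll per year: H = 20% × $290.5 = $58.1000
2DS/H = 2·39,850·463/58.1 = 635,130.81
EOQ = √635,130.81 ≈ 796.95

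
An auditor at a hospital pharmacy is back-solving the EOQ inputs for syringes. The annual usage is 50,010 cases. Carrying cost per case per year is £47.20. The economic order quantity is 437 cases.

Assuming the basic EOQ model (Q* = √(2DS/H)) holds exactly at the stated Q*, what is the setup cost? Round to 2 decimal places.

£90.12

EOQ relation: Q² = 2DS/H, so rearrange for the unknown.
S = Q²H / (2D) = 437² × 47.2 / (2 × 50,010) = 90.1193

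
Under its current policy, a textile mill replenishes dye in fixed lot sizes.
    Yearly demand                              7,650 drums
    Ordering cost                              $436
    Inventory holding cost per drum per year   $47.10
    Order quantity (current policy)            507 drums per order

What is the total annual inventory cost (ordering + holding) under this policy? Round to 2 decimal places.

Annual ordering cost = (D/Q)·S = (7,650/507) × 436 = $6,578.70
Annual holding cost  = (Q/2)·H = (507/2) × 47.1 = $11,939.85
Total = $6,578.70 + $11,939.85 = $18,518.55

$18,518.55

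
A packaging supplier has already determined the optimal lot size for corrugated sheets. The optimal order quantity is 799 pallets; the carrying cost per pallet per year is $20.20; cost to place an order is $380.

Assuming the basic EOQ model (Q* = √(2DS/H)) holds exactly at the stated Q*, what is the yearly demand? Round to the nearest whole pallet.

From Q* = √(2DS/H) ⇒ Q*² = 2DS/H.
D = Q²H / (2S) = 799² × 20.2 / (2 × 380) = 16,968.03

16,968 pallets per year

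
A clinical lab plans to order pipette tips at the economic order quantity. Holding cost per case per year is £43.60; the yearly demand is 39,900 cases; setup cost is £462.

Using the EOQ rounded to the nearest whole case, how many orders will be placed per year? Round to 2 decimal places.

43.37 orders per year

2DS/H = 2·39,900·462/43.6 = 845,587.16
EOQ = √845,587.16 ≈ 919.56 → Q = 920
Orders per year = D/Q = 39,900 / 920 = 43.370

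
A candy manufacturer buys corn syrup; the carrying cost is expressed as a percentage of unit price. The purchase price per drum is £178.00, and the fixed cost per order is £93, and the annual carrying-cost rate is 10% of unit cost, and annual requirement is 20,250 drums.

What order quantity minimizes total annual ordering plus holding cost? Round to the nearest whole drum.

460 drums

Holding cost per drum per year: H = 10% × £178 = £17.8000
2DS/H = 2·20,250·93/17.8 = 211,601.12
EOQ = √211,601.12 ≈ 460.00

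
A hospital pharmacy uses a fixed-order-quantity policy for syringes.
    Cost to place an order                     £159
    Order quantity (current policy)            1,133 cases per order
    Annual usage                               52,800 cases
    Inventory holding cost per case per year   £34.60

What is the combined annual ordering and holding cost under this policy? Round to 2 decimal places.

£27,010.61

Annual ordering cost = (D/Q)·S = (52,800/1,133) × 159 = £7,409.71
Annual holding cost  = (Q/2)·H = (1,133/2) × 34.6 = £19,600.90
Total = £7,409.71 + £19,600.90 = £27,010.61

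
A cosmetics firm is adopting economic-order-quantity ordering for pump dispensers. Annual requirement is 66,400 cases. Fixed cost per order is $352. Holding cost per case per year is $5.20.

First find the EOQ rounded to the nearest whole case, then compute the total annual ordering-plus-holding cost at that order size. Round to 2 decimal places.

2DS/H = 2·66,400·352/5.2 = 8,989,538.46
EOQ = √8,989,538.46 ≈ 2,998.26 → Q = 2,998 cases
Annual ordering cost = (D/Q)·S = (66,400/2,998) × 352 = $7,796.13
Annual holding cost  = (Q/2)·H = (2,998/2) × 5.2 = $7,794.80
Total = $7,796.13 + $7,794.80 = $15,590.93

$15,590.93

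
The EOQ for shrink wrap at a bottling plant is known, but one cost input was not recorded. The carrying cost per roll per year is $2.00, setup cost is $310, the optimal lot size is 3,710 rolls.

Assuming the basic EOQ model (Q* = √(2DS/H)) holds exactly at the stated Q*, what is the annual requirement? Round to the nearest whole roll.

44,400 rolls per year

EOQ relation: Q² = 2DS/H, so rearrange for the unknown.
D = Q²H / (2S) = 3,710² × 2 / (2 × 310) = 44,400.32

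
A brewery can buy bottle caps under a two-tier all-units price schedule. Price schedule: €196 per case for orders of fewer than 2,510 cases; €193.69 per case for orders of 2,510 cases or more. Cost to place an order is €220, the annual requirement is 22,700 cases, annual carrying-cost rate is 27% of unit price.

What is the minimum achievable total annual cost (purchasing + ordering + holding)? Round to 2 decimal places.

€4,464,384.50

H₁ = 27%×€196 = €52.9200;  H₂ = 27%×€193.69 = €52.2963
EOQ₁ = √(2×22,700×220/52.9200) = 434.44  (< 2,510, feasible at tier 1)
EOQ₂ = √(2×22,700×220/52.2963) = 437.02  (< 2,510 → use Q = 2,510 at tier-2 price)
TC(tier 1 (EOQ₁), Q≈434.4) = €4,472,190.54
TC(tier 2, Q≈2,510.0) = €4,464,384.50
Minimum at tier 2: €4,464,384.50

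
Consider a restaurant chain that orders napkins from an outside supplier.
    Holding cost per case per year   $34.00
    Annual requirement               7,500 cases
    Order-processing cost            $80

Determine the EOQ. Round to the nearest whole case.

188 cases

2DS/H = 2·7,500·80/34 = 35,294.12
EOQ = √35,294.12 ≈ 187.87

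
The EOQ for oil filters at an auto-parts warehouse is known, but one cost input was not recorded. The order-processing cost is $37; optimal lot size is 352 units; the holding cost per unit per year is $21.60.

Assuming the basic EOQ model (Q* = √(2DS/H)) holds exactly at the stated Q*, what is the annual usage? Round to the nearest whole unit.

EOQ relation: Q² = 2DS/H, so rearrange for the unknown.
D = Q²H / (2S) = 352² × 21.6 / (2 × 37) = 36,166.57

36,167 units per year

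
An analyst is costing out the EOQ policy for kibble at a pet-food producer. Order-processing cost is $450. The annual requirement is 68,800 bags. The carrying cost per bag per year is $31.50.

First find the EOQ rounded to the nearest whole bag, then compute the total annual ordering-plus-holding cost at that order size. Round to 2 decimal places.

$44,164.24

2DS/H = 2·68,800·450/31.5 = 1,965,714.29
EOQ = √1,965,714.29 ≈ 1,402.04 → Q = 1,402 bags
Orders/yr = 68,800/1,402 = 49.073; ordering cost = 49.073 × $450 = $22,082.74
Average inventory = 1,402/2 = 701; holding cost = 701 × $31.5 = $22,081.50
Total = $22,082.74 + $22,081.50 = $44,164.24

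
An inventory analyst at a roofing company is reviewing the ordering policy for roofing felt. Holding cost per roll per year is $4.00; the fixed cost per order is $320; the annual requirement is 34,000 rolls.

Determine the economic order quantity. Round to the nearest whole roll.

Q* = √(2·D·S / H) = √(2·34,000·320 / 4) = √5,440,000.0 ≈ 2,332.38

2,332 rolls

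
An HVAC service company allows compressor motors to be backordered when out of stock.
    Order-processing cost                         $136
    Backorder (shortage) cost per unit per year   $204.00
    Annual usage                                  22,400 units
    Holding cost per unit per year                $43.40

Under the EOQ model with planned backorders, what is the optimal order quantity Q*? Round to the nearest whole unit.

413 units

Basic EOQ = √(2·22,400·136/43.4) = 374.683
Backorder adjustment √((H+b)/b) = √((43.4+204)/204) = 1.1012
Q* = 374.683 × 1.1012 ≈ 412.62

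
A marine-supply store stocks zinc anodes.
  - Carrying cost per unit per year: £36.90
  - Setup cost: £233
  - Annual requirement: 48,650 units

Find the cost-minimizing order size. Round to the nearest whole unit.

784 units

Q* = √(2·D·S / H) = √(2·48,650·233 / 36.9) = √614,387.5 ≈ 783.83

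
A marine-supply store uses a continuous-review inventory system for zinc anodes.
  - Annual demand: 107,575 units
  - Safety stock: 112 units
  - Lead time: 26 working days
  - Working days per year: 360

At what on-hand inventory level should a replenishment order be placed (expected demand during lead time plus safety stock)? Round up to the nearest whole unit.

7,882 units

Daily demand d = 107,575 / 360 = 298.819 units/day
Demand during lead time = 298.819 × 26 = 7,769.31
Reorder point = 7,769.31 + 112 = 7,881.31 → round up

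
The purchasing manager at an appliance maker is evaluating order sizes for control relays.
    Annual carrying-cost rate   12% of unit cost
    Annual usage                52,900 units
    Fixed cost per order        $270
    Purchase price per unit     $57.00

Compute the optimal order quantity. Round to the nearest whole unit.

2,044 units

Carrying cost H = $57 × 12% = $6.8400/unit/yr
2DS/H = 2·52,900·270/6.84 = 4,176,315.79
EOQ = √4,176,315.79 ≈ 2,043.60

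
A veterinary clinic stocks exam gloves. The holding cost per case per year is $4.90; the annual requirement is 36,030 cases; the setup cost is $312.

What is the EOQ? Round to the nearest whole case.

2,142 cases

2DS/H = 2·36,030·312/4.9 = 4,588,310.20
EOQ = √4,588,310.20 ≈ 2,142.03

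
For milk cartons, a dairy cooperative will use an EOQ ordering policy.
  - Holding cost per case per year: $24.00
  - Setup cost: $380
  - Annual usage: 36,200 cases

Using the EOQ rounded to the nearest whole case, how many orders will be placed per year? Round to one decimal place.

33.8 orders per year

EOQ = √(2DS/H) = √(2 × 36,200 × 380 / 24)
    = √(1,146,333.33) ≈ 1,070.67 → Q = 1,071
Orders per year = D/Q = 36,200 / 1,071 = 33.800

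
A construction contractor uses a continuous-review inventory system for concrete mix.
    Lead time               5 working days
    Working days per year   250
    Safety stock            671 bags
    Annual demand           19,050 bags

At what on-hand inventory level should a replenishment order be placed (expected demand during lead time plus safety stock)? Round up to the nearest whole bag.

1,052 bags

Daily demand d = 19,050 / 250 = 76.200 bags/day
Demand during lead time = 76.200 × 5 = 381.00
Reorder point = 381.00 + 671 = 1,052.00 → round up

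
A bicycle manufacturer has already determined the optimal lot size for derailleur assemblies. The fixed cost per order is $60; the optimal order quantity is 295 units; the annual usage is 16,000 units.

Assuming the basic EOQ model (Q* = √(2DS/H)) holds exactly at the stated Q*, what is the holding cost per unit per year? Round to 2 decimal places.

From Q* = √(2DS/H) ⇒ Q*² = 2DS/H.
H = 2DS / Q² = 2 × 16,000 × 60 / 295² = 22.0626

$22.06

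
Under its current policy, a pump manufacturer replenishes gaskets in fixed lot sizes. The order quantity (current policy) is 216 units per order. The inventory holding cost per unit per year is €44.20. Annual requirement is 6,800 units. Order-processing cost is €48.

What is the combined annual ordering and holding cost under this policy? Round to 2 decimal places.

Orders/yr = 6,800/216 = 31.481; ordering cost = 31.481 × €48 = €1,511.11
Average inventory = 216/2 = 108; holding cost = 108 × €44.2 = €4,773.60
Total = €1,511.11 + €4,773.60 = €6,284.71

€6,284.71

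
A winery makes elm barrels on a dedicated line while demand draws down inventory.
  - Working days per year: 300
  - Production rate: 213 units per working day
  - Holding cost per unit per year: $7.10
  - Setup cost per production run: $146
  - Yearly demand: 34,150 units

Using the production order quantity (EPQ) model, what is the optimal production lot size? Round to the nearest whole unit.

Daily demand d = 34,150/300 = 113.833; p = 213; 1 − d/p = 0.46557
EPQ = √(2DS / (H(1 − d/p)))
    = √(2 × 34,150 × 146 / (7.1 × 0.46557)) ≈ 1,736.86

1,737 units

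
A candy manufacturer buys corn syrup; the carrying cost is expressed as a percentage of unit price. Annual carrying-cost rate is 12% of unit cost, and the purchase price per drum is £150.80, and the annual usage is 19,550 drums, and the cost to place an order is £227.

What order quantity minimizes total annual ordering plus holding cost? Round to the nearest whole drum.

Holding cost per drum per year: H = 12% × £150.8 = £18.0960
EOQ = √(2DS/H) = √(2 × 19,550 × 227 / 18.096)
    = √(490,478.56) ≈ 700.34

700 drums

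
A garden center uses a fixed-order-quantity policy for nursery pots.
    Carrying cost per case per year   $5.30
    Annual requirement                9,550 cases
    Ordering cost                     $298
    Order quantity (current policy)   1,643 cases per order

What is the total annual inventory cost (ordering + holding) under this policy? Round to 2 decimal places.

Ordering: D/Q × S = 9,550/1,643 × $298 = $1,732.14
Holding:  Q/2 × H = 1,643/2 × $5.3 = $4,353.95
Total = $1,732.14 + $4,353.95 = $6,086.09

$6,086.09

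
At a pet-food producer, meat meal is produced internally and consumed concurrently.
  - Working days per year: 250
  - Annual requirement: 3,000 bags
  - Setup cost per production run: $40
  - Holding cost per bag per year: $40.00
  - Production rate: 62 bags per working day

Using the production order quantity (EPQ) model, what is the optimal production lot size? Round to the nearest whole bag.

Daily demand d = 3,000/250 = 12.000; p = 62; 1 − d/p = 0.80645
EPQ = √(2DS / (H(1 − d/p)))
    = √(2 × 3,000 × 40 / (40 × 0.80645)) ≈ 86.26

86 bags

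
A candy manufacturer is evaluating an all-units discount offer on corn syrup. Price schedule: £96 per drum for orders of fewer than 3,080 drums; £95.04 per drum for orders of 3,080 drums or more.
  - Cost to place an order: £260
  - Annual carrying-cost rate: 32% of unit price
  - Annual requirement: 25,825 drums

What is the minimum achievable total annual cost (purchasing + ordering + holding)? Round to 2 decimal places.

H₁ = 32%×£96 = £30.7200;  H₂ = 32%×£95.04 = £30.4128
EOQ₁ = √(2×25,825×260/30.7200) = 661.17  (< 3,080, feasible at tier 1)
EOQ₂ = √(2×25,825×260/30.4128) = 664.50  (< 3,080 → use Q = 3,080 at tier-2 price)
TC(tier 1 (EOQ₁), Q≈661.2) = £2,499,511.05
TC(tier 2, Q≈3,080.0) = £2,503,423.74
Minimum at tier 1 (EOQ₁): £2,499,511.05

£2,499,511.05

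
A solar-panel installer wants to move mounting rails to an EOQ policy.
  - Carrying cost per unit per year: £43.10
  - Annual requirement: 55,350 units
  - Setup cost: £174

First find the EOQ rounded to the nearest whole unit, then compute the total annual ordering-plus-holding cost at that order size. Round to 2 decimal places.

EOQ = √(2DS/H) = √(2 × 55,350 × 174 / 43.1)
    = √(446,909.51) ≈ 668.51 → Q = 669 units
Orders/yr = 55,350/669 = 82.735; ordering cost = 82.735 × £174 = £14,395.96
Average inventory = 669/2 = 334.5; holding cost = 334.5 × £43.1 = £14,416.95
Total = £14,395.96 + £14,416.95 = £28,812.91

£28,812.91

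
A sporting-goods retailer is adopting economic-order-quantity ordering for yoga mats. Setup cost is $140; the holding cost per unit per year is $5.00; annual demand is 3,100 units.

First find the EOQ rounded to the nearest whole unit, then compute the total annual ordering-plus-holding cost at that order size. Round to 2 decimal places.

$2,083.27

2DS/H = 2·3,100·140/5 = 173,600.00
EOQ = √173,600.00 ≈ 416.65 → Q = 417 units
Orders/yr = 3,100/417 = 7.434; ordering cost = 7.434 × $140 = $1,040.77
Average inventory = 417/2 = 208.5; holding cost = 208.5 × $5 = $1,042.50
Total = $1,040.77 + $1,042.50 = $2,083.27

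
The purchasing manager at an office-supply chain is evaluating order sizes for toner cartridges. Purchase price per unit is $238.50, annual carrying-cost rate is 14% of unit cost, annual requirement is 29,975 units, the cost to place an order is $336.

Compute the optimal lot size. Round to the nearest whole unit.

777 units

H = i·C = 0.14 × $238.5 = $33.3900 per unit-year
2DS/H = 2·29,975·336/33.39 = 603,270.44
EOQ = √603,270.44 ≈ 776.70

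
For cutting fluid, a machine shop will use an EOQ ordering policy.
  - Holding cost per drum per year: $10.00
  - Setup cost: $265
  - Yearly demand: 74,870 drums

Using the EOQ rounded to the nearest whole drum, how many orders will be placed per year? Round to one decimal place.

Q* = √(2·D·S / H) = √(2·74,870·265 / 10) = √3,968,110.0 ≈ 1,992.01 → Q = 1,992
Orders per year = D/Q = 74,870 / 1,992 = 37.585

37.6 orders per year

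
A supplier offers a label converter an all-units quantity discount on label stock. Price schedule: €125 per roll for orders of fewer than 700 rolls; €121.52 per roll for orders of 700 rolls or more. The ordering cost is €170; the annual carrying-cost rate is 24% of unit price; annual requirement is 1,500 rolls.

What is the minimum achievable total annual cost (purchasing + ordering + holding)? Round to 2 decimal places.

€191,411.52

H₁ = 24%×€125 = €30.0000;  H₂ = 24%×€121.52 = €29.1648
EOQ₁ = √(2×1,500×170/30.0000) = 130.38  (< 700, feasible at tier 1)
EOQ₂ = √(2×1,500×170/29.1648) = 132.24  (< 700 → use Q = 700 at tier-2 price)
TC(tier 1 (EOQ₁), Q≈130.4) = €191,411.52
TC(tier 2, Q≈700.0) = €192,851.97
Minimum at tier 1 (EOQ₁): €191,411.52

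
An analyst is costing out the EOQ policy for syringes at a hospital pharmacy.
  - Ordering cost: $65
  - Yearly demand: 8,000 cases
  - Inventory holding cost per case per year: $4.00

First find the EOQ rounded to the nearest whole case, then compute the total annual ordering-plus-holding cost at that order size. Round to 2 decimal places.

Q* = √(2·D·S / H) = √(2·8,000·65 / 4) = √260,000.0 ≈ 509.90 → Q = 510 cases
Ordering: D/Q × S = 8,000/510 × $65 = $1,019.61
Holding:  Q/2 × H = 510/2 × $4 = $1,020.00
Total = $1,019.61 + $1,020.00 = $2,039.61

$2,039.61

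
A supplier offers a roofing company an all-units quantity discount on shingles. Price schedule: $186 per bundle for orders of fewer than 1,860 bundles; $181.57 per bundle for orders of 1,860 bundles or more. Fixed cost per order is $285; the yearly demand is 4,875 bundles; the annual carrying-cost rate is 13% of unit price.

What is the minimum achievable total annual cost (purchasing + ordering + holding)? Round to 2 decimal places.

$907,852.54

H₁ = 13%×$186 = $24.1800;  H₂ = 13%×$181.57 = $23.6041
EOQ₁ = √(2×4,875×285/24.1800) = 339.00  (< 1,860, feasible at tier 1)
EOQ₂ = √(2×4,875×285/23.6041) = 343.11  (< 1,860 → use Q = 1,860 at tier-2 price)
TC(tier 1 (EOQ₁), Q≈339.0) = $914,946.96
TC(tier 2, Q≈1,860.0) = $907,852.54
Minimum at tier 2: $907,852.54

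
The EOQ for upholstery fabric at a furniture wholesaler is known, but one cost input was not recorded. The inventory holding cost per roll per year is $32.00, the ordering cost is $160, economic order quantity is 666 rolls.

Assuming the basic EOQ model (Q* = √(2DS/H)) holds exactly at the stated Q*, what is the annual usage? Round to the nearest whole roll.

From Q* = √(2DS/H) ⇒ Q*² = 2DS/H.
D = Q²H / (2S) = 666² × 32 / (2 × 160) = 44,355.60

44,356 rolls per year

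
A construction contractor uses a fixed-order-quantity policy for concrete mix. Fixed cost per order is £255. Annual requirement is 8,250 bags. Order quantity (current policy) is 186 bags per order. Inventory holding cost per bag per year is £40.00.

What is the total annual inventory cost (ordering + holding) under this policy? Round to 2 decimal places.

£15,030.48

Orders/yr = 8,250/186 = 44.355; ordering cost = 44.355 × £255 = £11,310.48
Average inventory = 186/2 = 93; holding cost = 93 × £40 = £3,720.00
Total = £11,310.48 + £3,720.00 = £15,030.48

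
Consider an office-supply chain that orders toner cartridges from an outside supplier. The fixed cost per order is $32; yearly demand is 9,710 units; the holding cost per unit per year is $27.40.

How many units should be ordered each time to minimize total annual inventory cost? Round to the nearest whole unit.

2DS/H = 2·9,710·32/27.4 = 22,680.29
EOQ = √22,680.29 ≈ 150.60

151 units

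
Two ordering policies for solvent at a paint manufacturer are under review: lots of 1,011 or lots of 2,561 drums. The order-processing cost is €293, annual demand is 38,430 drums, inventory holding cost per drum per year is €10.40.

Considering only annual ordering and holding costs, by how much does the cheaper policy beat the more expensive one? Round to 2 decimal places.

€1,319.24

For each Q, cost = (D/Q)·S + (Q/2)·H.
TC(1,011) = (38,430/1,011)×293 + (1,011/2)×10.4 = €16,394.68
TC(2,561) = (38,430/2,561)×293 + (2,561/2)×10.4 = €17,713.92
|ΔTC| = |€16,394.68 − €17,713.92| = €1,319.24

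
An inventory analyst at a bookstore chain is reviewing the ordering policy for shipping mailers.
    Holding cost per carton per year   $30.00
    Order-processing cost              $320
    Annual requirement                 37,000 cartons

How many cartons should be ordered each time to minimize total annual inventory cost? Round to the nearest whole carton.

Optimal lot size Q* = (2 × 37,000 × $320 / $30)^½ ≈ 888.44

888 cartons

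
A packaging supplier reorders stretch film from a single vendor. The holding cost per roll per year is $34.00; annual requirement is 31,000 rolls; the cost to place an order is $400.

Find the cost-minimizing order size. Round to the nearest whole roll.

854 rolls

EOQ = √(2DS/H) = √(2 × 31,000 × 400 / 34)
    = √(729,411.76) ≈ 854.06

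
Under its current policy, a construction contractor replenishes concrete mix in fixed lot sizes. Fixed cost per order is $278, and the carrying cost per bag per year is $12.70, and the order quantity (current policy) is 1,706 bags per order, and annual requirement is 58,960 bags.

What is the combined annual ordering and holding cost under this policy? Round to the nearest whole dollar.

Orders/yr = 58,960/1,706 = 34.560; ordering cost = 34.560 × $278 = $9,607.78
Average inventory = 1,706/2 = 853; holding cost = 853 × $12.7 = $10,833.10
Total = $9,607.78 + $10,833.10 = $20,440.88

$20,441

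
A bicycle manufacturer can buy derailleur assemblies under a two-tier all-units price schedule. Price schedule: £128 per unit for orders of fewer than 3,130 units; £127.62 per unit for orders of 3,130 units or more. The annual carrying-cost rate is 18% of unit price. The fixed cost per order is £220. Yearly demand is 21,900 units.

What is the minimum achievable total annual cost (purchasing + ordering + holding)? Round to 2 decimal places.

H₁ = 18%×£128 = £23.0400;  H₂ = 18%×£127.62 = £22.9716
EOQ₁ = √(2×21,900×220/23.0400) = 646.71  (< 3,130, feasible at tier 1)
EOQ₂ = √(2×21,900×220/22.9716) = 647.67  (< 3,130 → use Q = 3,130 at tier-2 price)
TC(tier 1 (EOQ₁), Q≈646.7) = £2,818,100.12
TC(tier 2, Q≈3,130.0) = £2,832,367.85
Minimum at tier 1 (EOQ₁): £2,818,100.12

£2,818,100.12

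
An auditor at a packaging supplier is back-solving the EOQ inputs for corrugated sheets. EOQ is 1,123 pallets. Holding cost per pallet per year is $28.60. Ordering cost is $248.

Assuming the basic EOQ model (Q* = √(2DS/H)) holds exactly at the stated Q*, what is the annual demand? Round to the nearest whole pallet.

Since Q* = (2DS/H)^½, squaring gives Q*²·H = 2DS.
D = Q²H / (2S) = 1,123² × 28.6 / (2 × 248) = 72,718.33

72,718 pallets per year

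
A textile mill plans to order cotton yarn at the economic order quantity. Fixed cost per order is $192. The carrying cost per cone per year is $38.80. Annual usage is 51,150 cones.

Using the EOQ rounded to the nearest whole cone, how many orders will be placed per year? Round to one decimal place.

Q* = √(2·D·S / H) = √(2·51,150·192 / 38.8) = √506,226.8 ≈ 711.50 → Q = 711
Orders per year = D/Q = 51,150 / 711 = 71.941

71.9 orders per year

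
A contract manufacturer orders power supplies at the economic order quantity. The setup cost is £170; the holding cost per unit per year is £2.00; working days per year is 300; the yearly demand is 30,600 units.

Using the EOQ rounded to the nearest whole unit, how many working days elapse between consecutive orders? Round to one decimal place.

Q* = √(2·D·S / H) = √(2·30,600·170 / 2) = √5,202,000.0 ≈ 2,280.79 → Q = 2,281 units
Days between orders = 300 / (D/Q) = 300 / 13.415 ≈ 22.363

22.4 days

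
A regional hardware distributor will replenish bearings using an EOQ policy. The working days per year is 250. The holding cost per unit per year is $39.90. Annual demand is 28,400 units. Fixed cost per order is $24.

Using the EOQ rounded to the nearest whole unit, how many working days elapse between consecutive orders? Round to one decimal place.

1.6 days

Optimal lot size Q* = (2 × 28,400 × $24 / $39.9)^½ ≈ 184.84 → Q = 185 units
Days between orders = 250 / (D/Q) = 250 / 153.514 ≈ 1.629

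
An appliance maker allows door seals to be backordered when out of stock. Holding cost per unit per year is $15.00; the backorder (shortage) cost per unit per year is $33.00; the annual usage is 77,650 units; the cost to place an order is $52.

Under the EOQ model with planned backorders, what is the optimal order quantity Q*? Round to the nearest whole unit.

885 units

Basic EOQ = √(2·77,650·52/15) = 733.739
Backorder adjustment √((H+b)/b) = √((15+33)/33) = 1.2060
Q* = 733.739 × 1.2060 ≈ 884.92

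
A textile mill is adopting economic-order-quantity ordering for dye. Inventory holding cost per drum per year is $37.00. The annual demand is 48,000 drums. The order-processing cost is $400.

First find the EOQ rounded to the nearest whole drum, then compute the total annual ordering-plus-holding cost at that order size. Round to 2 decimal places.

Optimal lot size Q* = (2 × 48,000 × $400 / $37)^½ ≈ 1,018.74 → Q = 1,019 drums
Ordering: D/Q × S = 48,000/1,019 × $400 = $18,842.00
Holding:  Q/2 × H = 1,019/2 × $37 = $18,851.50
Total = $18,842.00 + $18,851.50 = $37,693.50

$37,693.50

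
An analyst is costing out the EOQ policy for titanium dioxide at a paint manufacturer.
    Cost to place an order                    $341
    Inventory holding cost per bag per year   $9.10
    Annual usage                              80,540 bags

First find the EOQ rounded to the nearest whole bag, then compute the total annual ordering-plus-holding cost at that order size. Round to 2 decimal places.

2DS/H = 2·80,540·341/9.1 = 6,036,074.73
EOQ = √6,036,074.73 ≈ 2,456.84 → Q = 2,457 bags
Orders/yr = 80,540/2,457 = 32.780; ordering cost = 32.780 × $341 = $11,177.92
Average inventory = 2,457/2 = 1228.5; holding cost = 1228.5 × $9.1 = $11,179.35
Total = $11,177.92 + $11,179.35 = $22,357.27

$22,357.27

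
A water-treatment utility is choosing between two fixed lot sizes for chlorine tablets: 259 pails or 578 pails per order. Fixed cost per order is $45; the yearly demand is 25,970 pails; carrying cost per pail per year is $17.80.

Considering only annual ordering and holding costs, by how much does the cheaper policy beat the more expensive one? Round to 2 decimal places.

$348.82

Annual cost at Q: ordering D·S/Q plus holding Q·H/2.
TC(259) = (25,970/259)×45 + (259/2)×17.8 = $6,817.26
TC(578) = (25,970/578)×45 + (578/2)×17.8 = $7,166.09
Lots of 259 are cheaper by $348.82.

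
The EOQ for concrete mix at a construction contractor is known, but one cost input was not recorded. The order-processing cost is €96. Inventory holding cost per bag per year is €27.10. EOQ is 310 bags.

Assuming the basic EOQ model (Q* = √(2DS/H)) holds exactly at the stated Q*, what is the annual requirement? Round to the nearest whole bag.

EOQ relation: Q² = 2DS/H, so rearrange for the unknown.
D = Q²H / (2S) = 310² × 27.1 / (2 × 96) = 13,564.11

13,564 bags per year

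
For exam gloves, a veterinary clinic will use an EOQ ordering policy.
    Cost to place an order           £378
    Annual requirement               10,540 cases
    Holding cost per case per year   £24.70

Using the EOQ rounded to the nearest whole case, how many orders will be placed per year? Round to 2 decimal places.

18.56 orders per year

2DS/H = 2·10,540·378/24.7 = 322,600.81
EOQ = √322,600.81 ≈ 567.98 → Q = 568
N = D/Q = 10,540/568 ≈ 18.556 orders/yr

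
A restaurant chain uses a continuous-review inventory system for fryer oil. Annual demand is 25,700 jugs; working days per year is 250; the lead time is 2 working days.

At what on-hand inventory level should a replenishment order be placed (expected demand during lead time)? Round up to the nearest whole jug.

206 jugs

Daily demand d = 25,700 / 250 = 102.800 jugs/day
Demand during lead time = 102.800 × 2 = 205.60
Reorder point = 205.60 → round up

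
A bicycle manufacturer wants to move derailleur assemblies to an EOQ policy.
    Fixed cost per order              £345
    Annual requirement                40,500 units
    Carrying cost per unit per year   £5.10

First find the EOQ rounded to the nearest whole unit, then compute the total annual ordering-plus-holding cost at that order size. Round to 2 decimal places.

Optimal lot size Q* = (2 × 40,500 × £345 / £5.1)^½ ≈ 2,340.81 → Q = 2,341 units
Orders/yr = 40,500/2,341 = 17.300; ordering cost = 17.300 × £345 = £5,968.60
Average inventory = 2,341/2 = 1170.5; holding cost = 1170.5 × £5.1 = £5,969.55
Total = £5,968.60 + £5,969.55 = £11,938.15

£11,938.15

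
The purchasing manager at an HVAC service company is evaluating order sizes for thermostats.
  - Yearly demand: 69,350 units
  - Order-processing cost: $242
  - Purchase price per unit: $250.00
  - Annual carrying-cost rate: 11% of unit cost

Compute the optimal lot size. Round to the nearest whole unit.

1,105 units

H = i·C = 0.11 × $250 = $27.5000 per unit-year
Optimal lot size Q* = (2 × 69,350 × $242 / $27.5)^½ ≈ 1,104.79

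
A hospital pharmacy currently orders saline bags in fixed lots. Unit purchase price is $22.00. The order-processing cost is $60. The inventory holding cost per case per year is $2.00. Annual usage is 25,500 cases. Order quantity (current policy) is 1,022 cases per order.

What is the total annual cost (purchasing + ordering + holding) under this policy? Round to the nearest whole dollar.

Annual ordering cost = (D/Q)·S = (25,500/1,022) × 60 = $1,497.06
Annual holding cost  = (Q/2)·H = (1,022/2) × 2 = $1,022.00
Purchase cost = D·C = 25,500 × 22 = $561,000.00
Total = $1,497.06 + $1,022.00 + $561,000.00 = $563,519.06

$563,519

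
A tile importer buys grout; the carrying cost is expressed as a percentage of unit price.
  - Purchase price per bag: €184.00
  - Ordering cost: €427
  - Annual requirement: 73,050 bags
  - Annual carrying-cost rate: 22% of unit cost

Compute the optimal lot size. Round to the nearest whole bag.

1,241 bags

Carrying cost H = €184 × 22% = €40.4800/bag/yr
Optimal lot size Q* = (2 × 73,050 × €427 / €40.48)^½ ≈ 1,241.42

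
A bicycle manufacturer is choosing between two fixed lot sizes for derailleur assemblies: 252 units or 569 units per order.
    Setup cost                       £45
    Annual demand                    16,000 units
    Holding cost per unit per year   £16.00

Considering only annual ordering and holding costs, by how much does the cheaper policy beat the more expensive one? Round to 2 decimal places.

Annual cost at Q: ordering D·S/Q plus holding Q·H/2.
TC(252) = (16,000/252)×45 + (252/2)×16 = £4,873.14
TC(569) = (16,000/569)×45 + (569/2)×16 = £5,817.38
Cheaper: Q = 252.  Difference = £944.23

£944.23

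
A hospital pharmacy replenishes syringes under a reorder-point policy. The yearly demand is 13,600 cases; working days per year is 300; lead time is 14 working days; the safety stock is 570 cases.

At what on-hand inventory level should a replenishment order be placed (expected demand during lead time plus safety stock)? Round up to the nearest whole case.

Daily demand d = 13,600 / 300 = 45.333 cases/day
Demand during lead time = 45.333 × 14 = 634.67
Reorder point = 634.67 + 570 = 1,204.67 → round up

1,205 cases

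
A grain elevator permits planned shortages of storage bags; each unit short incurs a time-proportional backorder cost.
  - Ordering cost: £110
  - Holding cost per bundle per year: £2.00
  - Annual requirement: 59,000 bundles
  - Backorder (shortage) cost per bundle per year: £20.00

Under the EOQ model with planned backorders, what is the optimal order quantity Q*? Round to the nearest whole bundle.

2,672 bundles

Basic EOQ = √(2·59,000·110/2) = 2,547.548
Backorder adjustment √((H+b)/b) = √((2+20)/20) = 1.0488
Q* = 2,547.548 × 1.0488 ≈ 2,671.89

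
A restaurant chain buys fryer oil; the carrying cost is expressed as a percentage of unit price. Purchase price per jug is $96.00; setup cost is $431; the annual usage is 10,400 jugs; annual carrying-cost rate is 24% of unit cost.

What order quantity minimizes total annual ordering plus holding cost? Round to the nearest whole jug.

624 jugs

H = i·C = 0.24 × $96 = $23.0400 per jug-year
Optimal lot size Q* = (2 × 10,400 × $431 / $23.04)^½ ≈ 623.78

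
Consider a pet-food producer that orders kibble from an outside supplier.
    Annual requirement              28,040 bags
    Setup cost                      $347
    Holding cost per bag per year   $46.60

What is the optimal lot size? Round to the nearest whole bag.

646 bags

EOQ = √(2DS/H) = √(2 × 28,040 × 347 / 46.6)
    = √(417,591.42) ≈ 646.21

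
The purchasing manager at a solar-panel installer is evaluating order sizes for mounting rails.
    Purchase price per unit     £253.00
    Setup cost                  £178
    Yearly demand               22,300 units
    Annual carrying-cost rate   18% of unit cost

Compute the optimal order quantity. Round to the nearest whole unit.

418 units

H = i·C = 0.18 × £253 = £45.5400 per unit-year
Optimal lot size Q* = (2 × 22,300 × £178 / £45.54)^½ ≈ 417.52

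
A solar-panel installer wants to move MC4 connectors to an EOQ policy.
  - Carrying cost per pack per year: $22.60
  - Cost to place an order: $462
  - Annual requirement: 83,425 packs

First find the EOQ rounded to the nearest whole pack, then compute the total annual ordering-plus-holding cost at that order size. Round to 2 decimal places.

2DS/H = 2·83,425·462/22.6 = 3,410,827.43
EOQ = √3,410,827.43 ≈ 1,846.84 → Q = 1,847 packs
Annual ordering cost = (D/Q)·S = (83,425/1,847) × 462 = $20,867.54
Annual holding cost  = (Q/2)·H = (1,847/2) × 22.6 = $20,871.10
Total = $20,867.54 + $20,871.10 = $41,738.64

$41,738.64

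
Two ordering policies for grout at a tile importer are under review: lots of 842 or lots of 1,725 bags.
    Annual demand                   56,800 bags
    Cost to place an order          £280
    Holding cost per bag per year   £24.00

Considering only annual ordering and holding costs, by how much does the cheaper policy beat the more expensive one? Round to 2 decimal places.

Annual cost at Q: ordering D·S/Q plus holding Q·H/2.
TC(842) = (56,800/842)×280 + (842/2)×24 = £28,992.36
TC(1,725) = (56,800/1,725)×280 + (1,725/2)×24 = £29,919.71
|ΔTC| = |£28,992.36 − £29,919.71| = £927.35

£927.35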